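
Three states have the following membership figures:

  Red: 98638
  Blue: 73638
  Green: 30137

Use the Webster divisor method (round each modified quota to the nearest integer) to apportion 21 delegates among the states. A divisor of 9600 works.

With modified divisor 9600: modified quotas Red 10.275, Blue 7.671, Green 3.139.
Rounding to the nearest integer: Red 10, Blue 8, Green 3 (total 21).

Red=10, Blue=8, Green=3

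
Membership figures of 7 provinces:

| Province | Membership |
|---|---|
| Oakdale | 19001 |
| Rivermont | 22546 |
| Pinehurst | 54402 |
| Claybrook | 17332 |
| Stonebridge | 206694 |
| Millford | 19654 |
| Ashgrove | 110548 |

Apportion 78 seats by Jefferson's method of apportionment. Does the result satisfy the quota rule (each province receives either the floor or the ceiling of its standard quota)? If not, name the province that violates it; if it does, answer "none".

Standard quotas: Oakdale 3.292, Rivermont 3.906, Pinehurst 9.426, Claybrook 3.003, Stonebridge 35.813, Millford 3.405, Ashgrove 19.154.
Jefferson allocation: Oakdale 3, Rivermont 4, Pinehurst 9, Claybrook 3, Stonebridge 37, Millford 3, Ashgrove 19.
Stonebridge has quota 35.813 (lower 35, upper 36) but receives 37 — outside the quota interval.

Stonebridge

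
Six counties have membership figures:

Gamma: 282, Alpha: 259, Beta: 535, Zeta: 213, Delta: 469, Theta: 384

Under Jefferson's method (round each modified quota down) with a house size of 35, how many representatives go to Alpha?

4

Standard divisor 2142/35 ≈ 61.2; standard quotas: Gamma 4.608, Alpha 4.232, Beta 8.742, Zeta 3.480, Delta 7.663, Theta 6.275.
Rounding down gives 4, 4, 8, 3, 7, 6 = 32 seats, so the divisor must be adjusted.
With modified divisor 56: modified quotas Gamma 5.036, Alpha 4.625, Beta 9.554, Zeta 3.804, Delta 8.375, Theta 6.857.
Rounding down: Gamma 5, Alpha 4, Beta 9, Zeta 3, Delta 8, Theta 6 (total 35).
Alpha receives 4.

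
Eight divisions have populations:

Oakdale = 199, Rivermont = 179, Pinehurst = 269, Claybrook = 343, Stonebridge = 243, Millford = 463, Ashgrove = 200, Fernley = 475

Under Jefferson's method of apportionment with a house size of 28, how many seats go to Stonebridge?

Standard divisor 2371/28 ≈ 84.679; standard quotas: Oakdale 2.350, Rivermont 2.114, Pinehurst 3.177, Claybrook 4.051, Stonebridge 2.870, Millford 5.468, Ashgrove 2.362, Fernley 5.609.
Rounding down gives 2, 2, 3, 4, 2, 5, 2, 5 = 25 seats, so the divisor must be adjusted.
With modified divisor 70: modified quotas Oakdale 2.843, Rivermont 2.557, Pinehurst 3.843, Claybrook 4.900, Stonebridge 3.471, Millford 6.614, Ashgrove 2.857, Fernley 6.786.
Rounding down: Oakdale 2, Rivermont 2, Pinehurst 3, Claybrook 4, Stonebridge 3, Millford 6, Ashgrove 2, Fernley 6 (total 28).
Stonebridge receives 3.

3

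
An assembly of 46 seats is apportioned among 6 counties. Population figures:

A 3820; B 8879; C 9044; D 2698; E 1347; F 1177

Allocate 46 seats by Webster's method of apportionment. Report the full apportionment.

A=7, B=15, C=15, D=5, E=2, F=2

Standard divisor 26965/46 ≈ 586.196; standard quotas: A 6.517, B 15.147, C 15.428, D 4.603, E 2.298, F 2.008.
Rounding to the nearest integer gives A 7, B 15, C 15, D 5, E 2, F 2 — total 46, matching the house size, so no adjustment is needed.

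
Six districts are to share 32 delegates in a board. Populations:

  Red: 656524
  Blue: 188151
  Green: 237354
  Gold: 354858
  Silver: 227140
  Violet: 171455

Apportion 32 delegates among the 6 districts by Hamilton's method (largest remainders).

The standard divisor is 1835482/32 ≈ 57358.812.
Standard quotas: Red 11.4459, Blue 3.2802, Green 4.1381, Gold 6.1866, Silver 3.9600, Violet 2.9892.
Lower quotas: Red 11, Blue 3, Green 4, Gold 6, Silver 3, Violet 2 (sum 29, leaving 3 seats).
Remainders in descending order: Violet 0.9892, Silver 0.9600, Red 0.4459, Blue 0.2802, Gold 0.1866, Green 0.1381.
The surplus seats go to Violet, Silver, Red.

Red 12; Blue 3; Green 4; Gold 6; Silver 4; Violet 3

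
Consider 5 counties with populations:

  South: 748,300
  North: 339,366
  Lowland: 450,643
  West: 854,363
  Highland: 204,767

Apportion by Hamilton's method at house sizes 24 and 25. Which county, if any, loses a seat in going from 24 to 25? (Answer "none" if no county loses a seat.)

none

At 24 seats: South 7, North 3, Lowland 4, West 8, Highland 2.
At 25 seats: South 7, North 3, Lowland 5, West 8, Highland 2.
No county's allocation decreased.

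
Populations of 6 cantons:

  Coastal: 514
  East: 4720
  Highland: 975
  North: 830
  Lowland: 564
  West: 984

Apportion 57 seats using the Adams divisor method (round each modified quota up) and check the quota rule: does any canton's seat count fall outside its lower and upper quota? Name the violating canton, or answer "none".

East

Standard quotas: Coastal 3.412, East 31.331, Highland 6.472, North 5.509, Lowland 3.744, West 6.532.
Adams allocation: Coastal 4, East 30, Highland 6, North 6, Lowland 4, West 7.
East has quota 31.331 (lower 31, upper 32) but receives 30 — outside the quota interval.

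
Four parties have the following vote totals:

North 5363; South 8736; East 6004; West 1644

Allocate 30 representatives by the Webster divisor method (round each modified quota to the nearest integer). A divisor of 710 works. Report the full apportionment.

North 8; South 12; East 8; West 2

With modified divisor 710: modified quotas North 7.554, South 12.304, East 8.456, West 2.315.
Rounding to the nearest integer: North 8, South 12, East 8, West 2 (total 30).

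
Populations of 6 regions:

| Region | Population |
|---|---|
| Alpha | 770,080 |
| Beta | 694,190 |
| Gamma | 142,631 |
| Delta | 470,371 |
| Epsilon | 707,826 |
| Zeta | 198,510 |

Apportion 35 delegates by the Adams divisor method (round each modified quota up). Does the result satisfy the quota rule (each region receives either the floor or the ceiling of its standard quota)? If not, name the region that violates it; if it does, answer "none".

Standard quotas: Alpha 9.034, Beta 8.143, Gamma 1.673, Delta 5.518, Epsilon 8.303, Zeta 2.329.
Adams allocation: Alpha 9, Beta 8, Gamma 2, Delta 5, Epsilon 8, Zeta 3.
Every allocation lies between the lower and upper quota.

none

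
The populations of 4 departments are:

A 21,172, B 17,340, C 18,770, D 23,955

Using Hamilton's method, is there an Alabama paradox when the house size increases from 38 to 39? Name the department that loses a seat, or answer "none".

none

At 38 seats: A 10, B 8, C 9, D 11.
At 39 seats: A 10, B 8, C 9, D 12.
No department's allocation decreased.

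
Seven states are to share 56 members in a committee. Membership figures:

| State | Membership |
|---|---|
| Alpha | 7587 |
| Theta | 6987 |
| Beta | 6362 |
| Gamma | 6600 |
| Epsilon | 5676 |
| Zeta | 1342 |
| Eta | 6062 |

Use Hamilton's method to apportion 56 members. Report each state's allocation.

Alpha 10, Theta 10, Beta 9, Gamma 9, Epsilon 8, Zeta 2, Eta 8

The standard divisor is 40616/56 ≈ 725.286.
Standard quotas: Alpha 10.4607, Theta 9.6334, Beta 8.7717, Gamma 9.0999, Epsilon 7.8259, Zeta 1.8503, Eta 8.3581.
Lower quotas: Alpha 10, Theta 9, Beta 8, Gamma 9, Epsilon 7, Zeta 1, Eta 8 (sum 52, leaving 4 seats).
Remainders in descending order: Zeta 0.8503, Epsilon 0.8259, Beta 0.7717, Theta 0.6334, Alpha 0.4607, Eta 0.3581, Gamma 0.0999.
Largest remainders: Zeta, Epsilon, Beta, Theta receive the extra seats.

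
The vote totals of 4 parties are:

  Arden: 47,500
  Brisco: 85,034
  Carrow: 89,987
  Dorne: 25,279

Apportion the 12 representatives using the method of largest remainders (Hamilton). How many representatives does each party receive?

Arden: 2, Brisco: 4, Carrow: 5, Dorne: 1

Total 247800; standard divisor 247800/12 = 20650.
Standard quotas: Arden 2.3002, Brisco 4.1179, Carrow 4.3577, Dorne 1.2242.
Lower quotas: Arden 2, Brisco 4, Carrow 4, Dorne 1 (sum 11, leaving 1 seat).
Remainders in descending order: Carrow 0.3577, Arden 0.3002, Dorne 0.2242, Brisco 0.1179.
The surplus seat goes to Carrow.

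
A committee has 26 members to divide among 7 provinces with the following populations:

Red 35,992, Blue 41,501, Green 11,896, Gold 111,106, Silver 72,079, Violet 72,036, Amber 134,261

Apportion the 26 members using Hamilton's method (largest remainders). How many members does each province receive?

Red: 2, Blue: 2, Green: 1, Gold: 6, Silver: 4, Violet: 4, Amber: 7

Standard divisor: 478871 ÷ 26 ≈ 18418.115.
Standard quotas: Red 1.9542, Blue 2.2533, Green 0.6459, Gold 6.0324, Silver 3.9135, Violet 3.9111, Amber 7.2896.
Lower quotas: Red 1, Blue 2, Green 0, Gold 6, Silver 3, Violet 3, Amber 7 (sum 22, leaving 4 seats).
Remainders in descending order: Red 0.9542, Silver 0.9135, Violet 0.9111, Green 0.6459, Amber 0.2896, Blue 0.2533, Gold 0.0324.
The surplus seats go to Red, Silver, Violet, Green.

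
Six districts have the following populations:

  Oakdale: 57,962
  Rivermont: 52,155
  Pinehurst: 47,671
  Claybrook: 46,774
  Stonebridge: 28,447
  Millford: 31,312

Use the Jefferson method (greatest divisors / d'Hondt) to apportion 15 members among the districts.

Oakdale: 3, Rivermont: 3, Pinehurst: 3, Claybrook: 3, Stonebridge: 1, Millford: 2

Standard divisor 264321/15 ≈ 17621.4; standard quotas: Oakdale 3.289, Rivermont 2.960, Pinehurst 2.705, Claybrook 2.654, Stonebridge 1.614, Millford 1.777.
Rounding down gives 3, 2, 2, 2, 1, 1 = 11 seats, so the divisor must be adjusted.
With modified divisor 15000: modified quotas Oakdale 3.864, Rivermont 3.477, Pinehurst 3.178, Claybrook 3.118, Stonebridge 1.896, Millford 2.087.
Rounding down: Oakdale 3, Rivermont 3, Pinehurst 3, Claybrook 3, Stonebridge 1, Millford 2 (total 15).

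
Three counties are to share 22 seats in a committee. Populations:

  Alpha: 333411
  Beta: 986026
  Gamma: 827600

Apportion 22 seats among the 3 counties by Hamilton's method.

Alpha 3; Beta 10; Gamma 9

Total 2147037; standard divisor 2147037/22 ≈ 97592.591.
Standard quotas: Alpha 3.4164, Beta 10.1035, Gamma 8.4802.
Lower quotas: Alpha 3, Beta 10, Gamma 8 (sum 21, leaving 1 seat).
Remainders in descending order: Gamma 0.4802, Alpha 0.4164, Beta 0.1035.
Largest remainder: Gamma receives the extra seat.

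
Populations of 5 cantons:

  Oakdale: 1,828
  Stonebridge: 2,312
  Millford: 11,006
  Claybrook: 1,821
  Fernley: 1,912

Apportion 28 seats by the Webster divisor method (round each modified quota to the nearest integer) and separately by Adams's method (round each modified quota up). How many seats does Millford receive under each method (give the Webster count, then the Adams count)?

16 and 15

Webster: Oakdale 3, Stonebridge 3, Millford 16, Claybrook 3, Fernley 3.
Adams: Oakdale 3, Stonebridge 4, Millford 15, Claybrook 3, Fernley 3.
Millford gets 16 under Webster and 15 under Adams.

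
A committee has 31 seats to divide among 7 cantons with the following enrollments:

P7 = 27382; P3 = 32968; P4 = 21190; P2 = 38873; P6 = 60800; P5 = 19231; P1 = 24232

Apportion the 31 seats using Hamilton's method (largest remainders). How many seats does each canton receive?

P7 4; P3 5; P4 3; P2 5; P6 8; P5 3; P1 3

The standard divisor is 224676/31 ≈ 7247.613.
Standard quotas: P7 3.7781, P3 4.5488, P4 2.9237, P2 5.3636, P6 8.3890, P5 2.6534, P1 3.3434.
Lower quotas: P7 3, P3 4, P4 2, P2 5, P6 8, P5 2, P1 3 (sum 27, leaving 4 seats).
Remainders in descending order: P4 0.9237, P7 0.7781, P5 0.6534, P3 0.5488, P6 0.3890, P2 0.3636, P1 0.3434.
The surplus seats go to P4, P7, P5, P3.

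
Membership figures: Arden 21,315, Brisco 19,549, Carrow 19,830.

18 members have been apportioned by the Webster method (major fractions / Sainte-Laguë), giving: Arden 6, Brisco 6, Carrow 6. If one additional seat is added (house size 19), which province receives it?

Priority for the next seat is population ÷ (current seats + 0.5).
Priorities: Arden 3279.231, Brisco 3007.538, Carrow 3050.769.
Highest priority: Arden.

Arden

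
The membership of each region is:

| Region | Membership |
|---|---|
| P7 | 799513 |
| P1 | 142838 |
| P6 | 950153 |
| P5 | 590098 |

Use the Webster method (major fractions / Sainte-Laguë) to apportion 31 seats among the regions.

P7=10; P1=2; P6=12; P5=7

Standard divisor 2482602/31 ≈ 80083.935; standard quotas: P7 9.983, P1 1.784, P6 11.864, P5 7.368.
Rounding to the nearest integer gives P7 10, P1 2, P6 12, P5 7 — total 31, matching the house size, so no adjustment is needed.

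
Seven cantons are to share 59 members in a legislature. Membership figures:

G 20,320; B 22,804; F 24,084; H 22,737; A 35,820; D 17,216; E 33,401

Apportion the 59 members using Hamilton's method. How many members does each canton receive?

The standard divisor is 176382/59 ≈ 2989.525.
Standard quotas: G 6.7971, B 7.6280, F 8.0561, H 7.6056, A 11.9818, D 5.7588, E 11.1727.
Lower quotas: G 6, B 7, F 8, H 7, A 11, D 5, E 11 (sum 55, leaving 4 seats).
Remainders in descending order: A 0.9818, G 0.7971, D 0.7588, B 0.6280, H 0.6056, E 0.1727, F 0.0561.
Largest remainders: A, G, D, B receive the extra seats.

G=7; B=8; F=8; H=7; A=12; D=6; E=11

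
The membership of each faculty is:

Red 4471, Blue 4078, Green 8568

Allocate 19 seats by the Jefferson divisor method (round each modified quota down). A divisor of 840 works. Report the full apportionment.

Red 5; Blue 4; Green 10

With modified divisor 840: modified quotas Red 5.323, Blue 4.855, Green 10.200.
Rounding down: Red 5, Blue 4, Green 10 (total 19).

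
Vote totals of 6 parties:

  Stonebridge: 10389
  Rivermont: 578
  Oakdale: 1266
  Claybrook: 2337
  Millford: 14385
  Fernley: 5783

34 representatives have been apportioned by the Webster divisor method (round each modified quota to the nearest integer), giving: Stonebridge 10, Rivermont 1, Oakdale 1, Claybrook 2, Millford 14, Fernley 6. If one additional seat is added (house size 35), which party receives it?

Millford

Priority for the next seat is population ÷ (current seats + 0.5).
Priorities: Stonebridge 989.429, Rivermont 385.333, Oakdale 844.000, Claybrook 934.800, Millford 992.069, Fernley 889.692.
Highest priority: Millford.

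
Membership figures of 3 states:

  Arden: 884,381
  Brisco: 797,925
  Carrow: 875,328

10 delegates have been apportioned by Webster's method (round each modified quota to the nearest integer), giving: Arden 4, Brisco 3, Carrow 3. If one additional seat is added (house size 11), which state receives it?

Carrow

Priority for the next seat is population ÷ (current seats + 0.5).
Priorities: Arden 196529.111, Brisco 227978.571, Carrow 250093.714.
Highest priority: Carrow.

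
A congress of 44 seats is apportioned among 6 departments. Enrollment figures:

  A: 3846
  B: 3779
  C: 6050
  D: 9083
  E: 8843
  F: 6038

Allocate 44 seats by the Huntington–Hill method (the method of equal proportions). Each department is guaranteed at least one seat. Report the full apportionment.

With divisor 853: modified quotas A 4.509, B 4.430, C 7.093, D 10.648, E 10.367, F 7.079.
Geometric-mean thresholds: A √(4·5)=4.472, B √(4·5)=4.472, C √(7·8)=7.483, D √(10·11)=10.488, E √(10·11)=10.488, F √(7·8)=7.483.
Each quota rounded against its threshold gives A 5, B 4, C 7, D 11, E 10, F 7 (total 44).

A 5, B 4, C 7, D 11, E 10, F 7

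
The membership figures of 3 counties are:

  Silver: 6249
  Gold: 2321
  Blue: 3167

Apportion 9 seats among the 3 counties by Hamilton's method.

Silver 5, Gold 2, Blue 2

The standard divisor is 11737/9 ≈ 1304.111.
Standard quotas: Silver 4.7918, Gold 1.7798, Blue 2.4285.
Lower quotas: Silver 4, Gold 1, Blue 2 (sum 7, leaving 2 seats).
Remainders in descending order: Silver 0.7918, Gold 0.7798, Blue 0.4285.
Largest remainders: Silver, Gold receive the extra seats.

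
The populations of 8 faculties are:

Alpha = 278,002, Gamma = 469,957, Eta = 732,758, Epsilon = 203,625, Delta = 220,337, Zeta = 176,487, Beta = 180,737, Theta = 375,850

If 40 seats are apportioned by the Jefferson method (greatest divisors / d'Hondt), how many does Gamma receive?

7

Standard divisor 2637753/40 ≈ 65943.825; standard quotas: Alpha 4.216, Gamma 7.127, Eta 11.112, Epsilon 3.088, Delta 3.341, Zeta 2.676, Beta 2.741, Theta 5.700.
Rounding down gives 4, 7, 11, 3, 3, 2, 2, 5 = 37 seats, so the divisor must be adjusted.
With modified divisor 59500: modified quotas Alpha 4.672, Gamma 7.898, Eta 12.315, Epsilon 3.422, Delta 3.703, Zeta 2.966, Beta 3.038, Theta 6.317.
Rounding down: Alpha 4, Gamma 7, Eta 12, Epsilon 3, Delta 3, Zeta 2, Beta 3, Theta 6 (total 40).
Gamma receives 7.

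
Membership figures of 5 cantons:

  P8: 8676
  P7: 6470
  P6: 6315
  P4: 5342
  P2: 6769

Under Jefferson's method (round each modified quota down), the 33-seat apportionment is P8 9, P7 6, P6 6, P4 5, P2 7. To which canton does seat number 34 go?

P7

Priority for the next seat is population ÷ (current seats + 1).
Priorities: P8 867.600, P7 924.286, P6 902.143, P4 890.333, P2 846.125.
Highest priority: P7.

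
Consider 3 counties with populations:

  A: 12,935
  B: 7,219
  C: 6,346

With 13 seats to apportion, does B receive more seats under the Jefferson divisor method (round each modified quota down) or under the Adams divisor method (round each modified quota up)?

Jefferson: A 7, B 3, C 3.
Adams: A 6, B 4, C 3.
B gets 3 under Jefferson and 4 under Adams.

Adams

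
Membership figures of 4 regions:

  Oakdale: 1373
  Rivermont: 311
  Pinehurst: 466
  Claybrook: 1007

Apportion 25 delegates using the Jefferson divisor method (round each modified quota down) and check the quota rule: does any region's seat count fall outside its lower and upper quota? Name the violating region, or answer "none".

Standard quotas: Oakdale 10.873, Rivermont 2.463, Pinehurst 3.690, Claybrook 7.974.
Jefferson allocation: Oakdale 11, Rivermont 2, Pinehurst 4, Claybrook 8.
Every allocation lies between the lower and upper quota.

none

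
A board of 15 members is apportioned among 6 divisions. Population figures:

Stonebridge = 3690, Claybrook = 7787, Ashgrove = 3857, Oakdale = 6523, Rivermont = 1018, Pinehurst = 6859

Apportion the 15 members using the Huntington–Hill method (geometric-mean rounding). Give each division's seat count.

With divisor 2114: modified quotas Stonebridge 1.746, Claybrook 3.684, Ashgrove 1.825, Oakdale 3.086, Rivermont 0.482, Pinehurst 3.245.
Geometric-mean thresholds: Stonebridge √(1·2)=1.414, Claybrook √(3·4)=3.464, Ashgrove √(1·2)=1.414, Oakdale √(3·4)=3.464, Rivermont (min 1), Pinehurst √(3·4)=3.464.
Each quota rounded against its threshold gives Stonebridge 2, Claybrook 4, Ashgrove 2, Oakdale 3, Rivermont 1, Pinehurst 3 (total 15).

Stonebridge 2; Claybrook 4; Ashgrove 2; Oakdale 3; Rivermont 1; Pinehurst 3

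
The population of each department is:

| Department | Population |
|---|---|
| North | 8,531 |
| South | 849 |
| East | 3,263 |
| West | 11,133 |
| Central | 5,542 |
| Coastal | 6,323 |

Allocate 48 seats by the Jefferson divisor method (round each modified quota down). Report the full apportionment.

Standard divisor 35641/48 ≈ 742.521; standard quotas: North 11.489, South 1.143, East 4.394, West 14.994, Central 7.464, Coastal 8.516.
Rounding down gives 11, 1, 4, 14, 7, 8 = 45 seats, so the divisor must be adjusted.
With modified divisor 700: modified quotas North 12.187, South 1.213, East 4.661, West 15.904, Central 7.917, Coastal 9.033.
Rounding down: North 12, South 1, East 4, West 15, Central 7, Coastal 9 (total 48).

North 12, South 1, East 4, West 15, Central 7, Coastal 9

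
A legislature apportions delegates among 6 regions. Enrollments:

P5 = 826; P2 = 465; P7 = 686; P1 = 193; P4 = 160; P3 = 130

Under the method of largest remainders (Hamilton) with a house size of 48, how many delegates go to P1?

Total 2460; standard divisor 2460/48 ≈ 51.25.
Standard quotas: P5 16.117, P2 9.073, P7 13.385, P1 3.766, P4 3.122, P3 2.537.
Lower quotas: P5 16, P2 9, P7 13, P1 3, P4 3, P3 2 (sum 46, leaving 2 seats).
Remainders in descending order: P1 0.766, P3 0.537, P7 0.385, P4 0.122, P5 0.117, P2 0.073.
Largest remainders: P1, P3 receive the extra seats.
P1 receives 4.

4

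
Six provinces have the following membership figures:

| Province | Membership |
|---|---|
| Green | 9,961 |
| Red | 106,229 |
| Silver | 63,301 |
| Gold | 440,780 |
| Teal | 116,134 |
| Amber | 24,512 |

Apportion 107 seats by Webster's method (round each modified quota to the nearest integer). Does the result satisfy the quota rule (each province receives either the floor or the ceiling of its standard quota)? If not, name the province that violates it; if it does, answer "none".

Standard quotas: Green 1.401, Red 14.938, Silver 8.901, Gold 61.982, Teal 16.331, Amber 3.447.
Webster allocation: Green 1, Red 15, Silver 9, Gold 63, Teal 16, Amber 3.
Gold has quota 61.982 (lower 61, upper 62) but receives 63 — outside the quota interval.

Gold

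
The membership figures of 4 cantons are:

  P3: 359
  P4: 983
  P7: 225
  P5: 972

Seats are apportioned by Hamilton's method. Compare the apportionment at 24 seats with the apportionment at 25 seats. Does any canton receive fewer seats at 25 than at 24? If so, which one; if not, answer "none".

P3

At 24 seats: P3 4, P4 9, P7 2, P5 9.
At 25 seats: P3 3, P4 10, P7 2, P5 10.
P3 drops from 4 to 3.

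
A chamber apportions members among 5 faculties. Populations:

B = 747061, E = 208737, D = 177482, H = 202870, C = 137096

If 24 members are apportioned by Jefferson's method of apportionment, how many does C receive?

2

Standard divisor 1473246/24 ≈ 61385.25; standard quotas: B 12.170, E 3.400, D 2.891, H 3.305, C 2.233.
Rounding down gives 12, 3, 2, 3, 2 = 22 seats, so the divisor must be adjusted.
With modified divisor 55400: modified quotas B 13.485, E 3.768, D 3.204, H 3.662, C 2.475.
Rounding down: B 13, E 3, D 3, H 3, C 2 (total 24).
C receives 2.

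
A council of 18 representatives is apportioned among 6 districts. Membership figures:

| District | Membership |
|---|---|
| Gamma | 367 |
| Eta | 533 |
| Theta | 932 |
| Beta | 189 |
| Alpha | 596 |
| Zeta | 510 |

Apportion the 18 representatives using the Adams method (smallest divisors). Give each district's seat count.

Standard divisor 3127/18 ≈ 173.722; standard quotas: Gamma 2.113, Eta 3.068, Theta 5.365, Beta 1.088, Alpha 3.431, Zeta 2.936.
Rounding up gives 3, 4, 6, 2, 4, 3 = 22 seats, so the divisor must be adjusted.
With modified divisor 194: modified quotas Gamma 1.892, Eta 2.747, Theta 4.804, Beta 0.974, Alpha 3.072, Zeta 2.629.
Rounding up: Gamma 2, Eta 3, Theta 5, Beta 1, Alpha 4, Zeta 3 (total 18).

Gamma 2; Eta 3; Theta 5; Beta 1; Alpha 4; Zeta 3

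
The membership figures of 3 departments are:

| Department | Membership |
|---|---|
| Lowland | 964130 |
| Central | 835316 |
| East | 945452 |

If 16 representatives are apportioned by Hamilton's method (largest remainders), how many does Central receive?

Total 2744898; standard divisor 2744898/16 ≈ 171556.125.
Standard quotas: Lowland 5.6199, Central 4.8691, East 5.5110.
Lower quotas: Lowland 5, Central 4, East 5 (sum 14, leaving 2 seats).
Remainders in descending order: Central 0.8691, Lowland 0.6199, East 0.5110.
The surplus seats go to Central, Lowland.
Central receives 5.

5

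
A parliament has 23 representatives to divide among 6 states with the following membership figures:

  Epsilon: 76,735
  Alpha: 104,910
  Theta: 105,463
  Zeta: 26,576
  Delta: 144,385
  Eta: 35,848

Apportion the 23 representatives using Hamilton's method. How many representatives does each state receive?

Epsilon=3, Alpha=5, Theta=5, Zeta=1, Delta=7, Eta=2

The standard divisor is 493917/23 ≈ 21474.652.
Standard quotas: Epsilon 3.5733, Alpha 4.8853, Theta 4.9110, Zeta 1.2376, Delta 6.7235, Eta 1.6693.
Lower quotas: Epsilon 3, Alpha 4, Theta 4, Zeta 1, Delta 6, Eta 1 (sum 19, leaving 4 seats).
Remainders in descending order: Theta 0.9110, Alpha 0.8853, Delta 0.7235, Eta 0.6693, Epsilon 0.5733, Zeta 0.2376.
The surplus seats go to Theta, Alpha, Delta, Eta.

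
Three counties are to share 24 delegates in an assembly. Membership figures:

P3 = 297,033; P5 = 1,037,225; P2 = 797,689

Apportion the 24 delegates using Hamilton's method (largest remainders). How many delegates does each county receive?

Standard divisor: 2131947 ÷ 24 ≈ 88831.125.
Standard quotas: P3 3.3438, P5 11.6764, P2 8.9798.
Lower quotas: P3 3, P5 11, P2 8 (sum 22, leaving 2 seats).
Remainders in descending order: P2 0.9798, P5 0.6764, P3 0.3438.
The surplus seats go to P2, P5.

P3 3; P5 12; P2 9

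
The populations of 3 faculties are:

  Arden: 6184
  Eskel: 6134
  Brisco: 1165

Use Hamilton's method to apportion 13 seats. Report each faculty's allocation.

Arden: 6; Eskel: 6; Brisco: 1

Total 13483; standard divisor 13483/13 ≈ 1037.154.
Standard quotas: Arden 5.9625, Eskel 5.9143, Brisco 1.1233.
Lower quotas: Arden 5, Eskel 5, Brisco 1 (sum 11, leaving 2 seats).
Remainders in descending order: Arden 0.9625, Eskel 0.9143, Brisco 0.1233.
The surplus seats go to Arden, Eskel.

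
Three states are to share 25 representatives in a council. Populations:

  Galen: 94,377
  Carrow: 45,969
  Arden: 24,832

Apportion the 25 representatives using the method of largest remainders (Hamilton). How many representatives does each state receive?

The standard divisor is 165178/25 ≈ 6607.12.
Standard quotas: Galen 14.2841, Carrow 6.9575, Arden 3.7584.
Lower quotas: Galen 14, Carrow 6, Arden 3 (sum 23, leaving 2 seats).
Remainders in descending order: Carrow 0.9575, Arden 0.7584, Galen 0.2841.
Largest remainders: Carrow, Arden receive the extra seats.

Galen 14, Carrow 7, Arden 4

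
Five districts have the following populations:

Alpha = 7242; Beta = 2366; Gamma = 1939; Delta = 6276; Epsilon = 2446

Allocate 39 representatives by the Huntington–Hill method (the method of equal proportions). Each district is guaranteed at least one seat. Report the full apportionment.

Alpha 14; Beta 4; Gamma 4; Delta 12; Epsilon 5

With divisor 533: modified quotas Alpha 13.587, Beta 4.439, Gamma 3.638, Delta 11.775, Epsilon 4.589.
Geometric-mean thresholds: Alpha √(13·14)=13.491, Beta √(4·5)=4.472, Gamma √(3·4)=3.464, Delta √(11·12)=11.489, Epsilon √(4·5)=4.472.
Each quota rounded against its threshold gives Alpha 14, Beta 4, Gamma 4, Delta 12, Epsilon 5 (total 39).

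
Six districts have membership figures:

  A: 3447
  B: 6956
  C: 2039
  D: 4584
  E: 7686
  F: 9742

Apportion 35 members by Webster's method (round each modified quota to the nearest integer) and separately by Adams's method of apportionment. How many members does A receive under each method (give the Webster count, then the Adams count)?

Webster: A 3, B 7, C 2, D 5, E 8, F 10.
Adams: A 4, B 7, C 2, D 5, E 8, F 9.
A gets 3 under Webster and 4 under Adams.

3 and 4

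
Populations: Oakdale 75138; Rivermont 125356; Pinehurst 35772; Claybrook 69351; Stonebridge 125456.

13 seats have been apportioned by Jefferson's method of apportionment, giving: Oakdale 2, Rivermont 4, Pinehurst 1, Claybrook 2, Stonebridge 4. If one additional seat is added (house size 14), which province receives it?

Priority for the next seat is population ÷ (current seats + 1).
Priorities: Oakdale 25046.000, Rivermont 25071.200, Pinehurst 17886.000, Claybrook 23117.000, Stonebridge 25091.200.
Highest priority: Stonebridge.

Stonebridge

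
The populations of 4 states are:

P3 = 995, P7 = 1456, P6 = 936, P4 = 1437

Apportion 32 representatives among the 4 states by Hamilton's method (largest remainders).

P3=7, P7=10, P6=6, P4=9

Standard divisor: 4824 ÷ 32 ≈ 150.75.
Standard quotas: P3 6.600, P7 9.658, P6 6.209, P4 9.532.
Lower quotas: P3 6, P7 9, P6 6, P4 9 (sum 30, leaving 2 seats).
Remainders in descending order: P7 0.658, P3 0.600, P4 0.532, P6 0.209.
The surplus seats go to P7, P3.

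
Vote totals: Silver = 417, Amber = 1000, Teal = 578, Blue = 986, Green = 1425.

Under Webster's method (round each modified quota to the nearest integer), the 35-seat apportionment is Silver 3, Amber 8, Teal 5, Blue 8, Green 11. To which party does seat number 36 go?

Priority for the next seat is population ÷ (current seats + 0.5).
Priorities: Silver 119.143, Amber 117.647, Teal 105.091, Blue 116.000, Green 123.913.
Highest priority: Green.

Green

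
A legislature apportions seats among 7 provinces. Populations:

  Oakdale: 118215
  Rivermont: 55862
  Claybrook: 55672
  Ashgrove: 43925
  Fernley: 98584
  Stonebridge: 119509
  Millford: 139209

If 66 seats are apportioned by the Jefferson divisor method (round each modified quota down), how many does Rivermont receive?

6

Standard divisor 630976/66 ≈ 9560.242; standard quotas: Oakdale 12.365, Rivermont 5.843, Claybrook 5.823, Ashgrove 4.595, Fernley 10.312, Stonebridge 12.501, Millford 14.561.
Rounding down gives 12, 5, 5, 4, 10, 12, 14 = 62 seats, so the divisor must be adjusted.
With modified divisor 9140: modified quotas Oakdale 12.934, Rivermont 6.112, Claybrook 6.091, Ashgrove 4.806, Fernley 10.786, Stonebridge 13.075, Millford 15.231.
Rounding down: Oakdale 12, Rivermont 6, Claybrook 6, Ashgrove 4, Fernley 10, Stonebridge 13, Millford 15 (total 66).
Rivermont receives 6.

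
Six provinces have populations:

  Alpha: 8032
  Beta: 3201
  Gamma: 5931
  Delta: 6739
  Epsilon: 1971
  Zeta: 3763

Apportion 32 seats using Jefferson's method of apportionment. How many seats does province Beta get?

3

Standard divisor 29637/32 ≈ 926.156; standard quotas: Alpha 8.672, Beta 3.456, Gamma 6.404, Delta 7.276, Epsilon 2.128, Zeta 4.063.
Rounding down gives 8, 3, 6, 7, 2, 4 = 30 seats, so the divisor must be adjusted.
With modified divisor 844.8: modified quotas Alpha 9.508, Beta 3.789, Gamma 7.021, Delta 7.977, Epsilon 2.333, Zeta 4.454.
Rounding down: Alpha 9, Beta 3, Gamma 7, Delta 7, Epsilon 2, Zeta 4 (total 32).
Beta receives 3.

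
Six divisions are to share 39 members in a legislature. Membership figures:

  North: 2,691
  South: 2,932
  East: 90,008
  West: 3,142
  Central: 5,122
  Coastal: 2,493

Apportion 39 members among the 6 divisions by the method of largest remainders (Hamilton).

North 1, South 1, East 33, West 1, Central 2, Coastal 1

Total 106388; standard divisor 106388/39 ≈ 2727.897.
Standard quotas: North 0.9865, South 1.0748, East 32.9954, West 1.1518, Central 1.8776, Coastal 0.9139.
Lower quotas: North 0, South 1, East 32, West 1, Central 1, Coastal 0 (sum 35, leaving 4 seats).
Remainders in descending order: East 0.9954, North 0.9865, Coastal 0.9139, Central 0.8776, West 0.1518, South 0.0748.
The surplus seats go to East, North, Coastal, Central.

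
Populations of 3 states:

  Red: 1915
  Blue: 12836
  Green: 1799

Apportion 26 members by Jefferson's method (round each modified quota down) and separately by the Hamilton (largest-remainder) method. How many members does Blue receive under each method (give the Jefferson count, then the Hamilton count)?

Jefferson: Red 3, Blue 21, Green 2.
Hamilton: Red 3, Blue 20, Green 3.
Blue gets 21 under Jefferson and 20 under Hamilton.

21 and 20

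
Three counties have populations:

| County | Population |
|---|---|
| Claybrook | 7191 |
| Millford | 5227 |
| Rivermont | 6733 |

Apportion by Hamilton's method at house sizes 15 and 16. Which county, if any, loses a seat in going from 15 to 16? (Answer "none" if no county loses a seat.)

At 15 seats: Claybrook 6, Millford 4, Rivermont 5.
At 16 seats: Claybrook 6, Millford 4, Rivermont 6.
No county's allocation decreased.

none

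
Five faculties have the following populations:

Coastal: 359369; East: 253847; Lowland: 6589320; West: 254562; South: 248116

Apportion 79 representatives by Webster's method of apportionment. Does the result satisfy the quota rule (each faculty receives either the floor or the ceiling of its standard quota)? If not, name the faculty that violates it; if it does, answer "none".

Standard quotas: Coastal 3.685, East 2.603, Lowland 67.559, West 2.610, South 2.544.
Webster allocation: Coastal 4, East 3, Lowland 66, West 3, South 3.
Lowland has quota 67.559 (lower 67, upper 68) but receives 66 — outside the quota interval.

Lowland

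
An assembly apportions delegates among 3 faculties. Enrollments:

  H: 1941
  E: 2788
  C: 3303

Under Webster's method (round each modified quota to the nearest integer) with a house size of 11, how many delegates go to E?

Standard divisor 8032/11 ≈ 730.182; standard quotas: H 2.658, E 3.818, C 4.524.
Rounding to the nearest integer gives 3, 4, 5 = 12 seats, so the divisor must be adjusted.
With modified divisor 760: modified quotas H 2.554, E 3.668, C 4.346.
Rounding to the nearest integer: H 3, E 4, C 4 (total 11).
E receives 4.

4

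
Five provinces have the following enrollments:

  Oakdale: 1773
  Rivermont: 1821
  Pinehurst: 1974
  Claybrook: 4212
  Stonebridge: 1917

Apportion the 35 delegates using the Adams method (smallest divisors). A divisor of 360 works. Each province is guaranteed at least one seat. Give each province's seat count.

Oakdale 5, Rivermont 6, Pinehurst 6, Claybrook 12, Stonebridge 6

With modified divisor 360: modified quotas Oakdale 4.925, Rivermont 5.058, Pinehurst 5.483, Claybrook 11.700, Stonebridge 5.325.
Rounding up: Oakdale 5, Rivermont 6, Pinehurst 6, Claybrook 12, Stonebridge 6 (total 35).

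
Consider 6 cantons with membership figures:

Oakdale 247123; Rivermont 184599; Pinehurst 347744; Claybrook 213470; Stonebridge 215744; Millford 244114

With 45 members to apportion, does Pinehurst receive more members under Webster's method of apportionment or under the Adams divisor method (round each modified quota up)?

Webster

Webster: Oakdale 8, Rivermont 6, Pinehurst 11, Claybrook 6, Stonebridge 7, Millford 7.
Adams: Oakdale 8, Rivermont 6, Pinehurst 10, Claybrook 7, Stonebridge 7, Millford 7.
Pinehurst gets 11 under Webster and 10 under Adams.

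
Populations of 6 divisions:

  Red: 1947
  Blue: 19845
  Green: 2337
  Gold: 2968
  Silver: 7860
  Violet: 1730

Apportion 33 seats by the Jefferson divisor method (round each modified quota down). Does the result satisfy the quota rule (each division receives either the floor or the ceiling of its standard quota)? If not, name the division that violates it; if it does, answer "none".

Standard quotas: Red 1.751, Blue 17.851, Green 2.102, Gold 2.670, Silver 7.070, Violet 1.556.
Jefferson allocation: Red 1, Blue 20, Green 2, Gold 2, Silver 7, Violet 1.
Blue has quota 17.851 (lower 17, upper 18) but receives 20 — outside the quota interval.

Blue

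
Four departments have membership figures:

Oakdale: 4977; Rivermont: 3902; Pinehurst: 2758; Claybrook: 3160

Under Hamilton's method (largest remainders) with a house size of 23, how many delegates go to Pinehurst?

Total 14797; standard divisor 14797/23 ≈ 643.348.
Standard quotas: Oakdale 7.736, Rivermont 6.065, Pinehurst 4.287, Claybrook 4.912.
Lower quotas: Oakdale 7, Rivermont 6, Pinehurst 4, Claybrook 4 (sum 21, leaving 2 seats).
Remainders in descending order: Claybrook 0.912, Oakdale 0.736, Pinehurst 0.287, Rivermont 0.065.
The surplus seats go to Claybrook, Oakdale.
Pinehurst receives 4.

4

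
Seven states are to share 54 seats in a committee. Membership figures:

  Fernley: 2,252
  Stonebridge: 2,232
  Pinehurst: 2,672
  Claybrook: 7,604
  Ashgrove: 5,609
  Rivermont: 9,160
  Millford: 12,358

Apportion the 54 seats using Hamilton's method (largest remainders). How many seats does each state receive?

Total 41887; standard divisor 41887/54 ≈ 775.685.
Standard quotas: Fernley 2.9032, Stonebridge 2.8775, Pinehurst 3.4447, Claybrook 9.8029, Ashgrove 7.2310, Rivermont 11.8089, Millford 15.9317.
Lower quotas: Fernley 2, Stonebridge 2, Pinehurst 3, Claybrook 9, Ashgrove 7, Rivermont 11, Millford 15 (sum 49, leaving 5 seats).
Remainders in descending order: Millford 0.9317, Fernley 0.9032, Stonebridge 0.8775, Rivermont 0.8089, Claybrook 0.8029, Pinehurst 0.4447, Ashgrove 0.2310.
The surplus seats go to Millford, Fernley, Stonebridge, Rivermont, Claybrook.

Fernley 3, Stonebridge 3, Pinehurst 3, Claybrook 10, Ashgrove 7, Rivermont 12, Millford 16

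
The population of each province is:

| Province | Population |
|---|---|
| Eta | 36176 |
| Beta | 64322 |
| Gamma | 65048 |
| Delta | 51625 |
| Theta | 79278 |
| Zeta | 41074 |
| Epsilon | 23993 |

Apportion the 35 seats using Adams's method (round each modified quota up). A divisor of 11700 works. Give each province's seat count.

With modified divisor 11700: modified quotas Eta 3.092, Beta 5.498, Gamma 5.560, Delta 4.412, Theta 6.776, Zeta 3.511, Epsilon 2.051.
Rounding up: Eta 4, Beta 6, Gamma 6, Delta 5, Theta 7, Zeta 4, Epsilon 3 (total 35).

Eta 4; Beta 6; Gamma 6; Delta 5; Theta 7; Zeta 4; Epsilon 3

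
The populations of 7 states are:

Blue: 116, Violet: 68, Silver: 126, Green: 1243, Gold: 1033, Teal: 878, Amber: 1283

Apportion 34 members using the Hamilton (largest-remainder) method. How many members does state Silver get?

1

Standard divisor: 4747 ÷ 34 ≈ 139.618.
Standard quotas: Blue 0.831, Violet 0.487, Silver 0.902, Green 8.903, Gold 7.399, Teal 6.289, Amber 9.189.
Lower quotas: Blue 0, Violet 0, Silver 0, Green 8, Gold 7, Teal 6, Amber 9 (sum 30, leaving 4 seats).
Remainders in descending order: Green 0.903, Silver 0.902, Blue 0.831, Violet 0.487, Gold 0.399, Teal 0.289, Amber 0.189.
The surplus seats go to Green, Silver, Blue, Violet.
Silver receives 1.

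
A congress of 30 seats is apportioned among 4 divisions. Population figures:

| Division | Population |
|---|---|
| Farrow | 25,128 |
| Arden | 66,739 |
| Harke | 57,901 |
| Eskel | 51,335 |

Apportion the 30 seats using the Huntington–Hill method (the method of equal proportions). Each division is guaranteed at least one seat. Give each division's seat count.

Farrow 4; Arden 10; Harke 8; Eskel 8

With divisor 6842: modified quotas Farrow 3.673, Arden 9.754, Harke 8.463, Eskel 7.503.
Geometric-mean thresholds: Farrow √(3·4)=3.464, Arden √(9·10)=9.487, Harke √(8·9)=8.485, Eskel √(7·8)=7.483.
Each quota rounded against its threshold gives Farrow 4, Arden 10, Harke 8, Eskel 8 (total 30).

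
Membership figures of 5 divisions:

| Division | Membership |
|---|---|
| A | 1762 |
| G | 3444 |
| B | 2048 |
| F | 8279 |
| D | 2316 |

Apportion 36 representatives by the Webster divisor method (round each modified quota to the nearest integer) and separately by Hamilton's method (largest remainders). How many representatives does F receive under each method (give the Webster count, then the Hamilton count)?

16 and 17

Webster: A 4, G 7, B 4, F 16, D 5.
Hamilton: A 3, G 7, B 4, F 17, D 5.
F gets 16 under Webster and 17 under Hamilton.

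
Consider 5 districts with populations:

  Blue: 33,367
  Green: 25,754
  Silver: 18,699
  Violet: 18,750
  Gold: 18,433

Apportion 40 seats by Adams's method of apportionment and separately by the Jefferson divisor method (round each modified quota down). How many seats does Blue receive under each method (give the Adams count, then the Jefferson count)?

Adams: Blue 11, Green 9, Silver 7, Violet 7, Gold 6.
Jefferson: Blue 12, Green 9, Silver 6, Violet 7, Gold 6.
Blue gets 11 under Adams and 12 under Jefferson.

11 and 12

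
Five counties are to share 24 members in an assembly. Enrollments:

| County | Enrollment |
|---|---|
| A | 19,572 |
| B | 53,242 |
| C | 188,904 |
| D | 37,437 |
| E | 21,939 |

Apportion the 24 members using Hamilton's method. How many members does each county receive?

The standard divisor is 321094/24 ≈ 13378.917.
Standard quotas: A 1.4629, B 3.9795, C 14.1195, D 2.7982, E 1.6398.
Lower quotas: A 1, B 3, C 14, D 2, E 1 (sum 21, leaving 3 seats).
Remainders in descending order: B 0.9795, D 0.7982, E 0.6398, A 0.4629, C 0.1195.
The surplus seats go to B, D, E.

A=1; B=4; C=14; D=3; E=2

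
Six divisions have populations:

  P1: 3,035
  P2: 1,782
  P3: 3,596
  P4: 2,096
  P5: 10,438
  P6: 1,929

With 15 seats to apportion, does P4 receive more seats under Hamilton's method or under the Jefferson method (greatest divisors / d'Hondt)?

Hamilton

Hamilton: P1 2, P2 1, P3 2, P4 2, P5 7, P6 1.
Jefferson: P1 2, P2 1, P3 2, P4 1, P5 8, P6 1.
P4 gets 2 under Hamilton and 1 under Jefferson.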